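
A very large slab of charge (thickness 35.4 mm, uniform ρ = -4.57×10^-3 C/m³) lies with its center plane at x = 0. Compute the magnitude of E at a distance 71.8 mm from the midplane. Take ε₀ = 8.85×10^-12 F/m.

|E| = 9.14e6 N/C

The point |x| = 71.8 mm lies outside the slab (half-thickness 0.0177 m). A symmetric pillbox spanning the full slab encloses Q_enc = ρ·d·A.
Flux = 2EA ⇒ E = |ρ|d/(2ε₀), independent of distance outside.
E = (4.57×10^-3)(0.0354)/(2·8.85×10^-12) = 9.14×10^6 N/C.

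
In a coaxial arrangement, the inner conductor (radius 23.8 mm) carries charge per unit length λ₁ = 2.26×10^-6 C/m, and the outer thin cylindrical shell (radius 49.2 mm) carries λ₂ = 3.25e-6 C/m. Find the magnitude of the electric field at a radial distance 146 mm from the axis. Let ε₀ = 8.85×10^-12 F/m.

6.79e5 N/C

Choose a coaxial cylinder of radius r = 146 mm (arbitrary length L) as the Gaussian surface (r > 49.2 mm, enclosing both).
λ_enc = λ₁ + λ₂ = (2.26e-6) + (3.25×10^-6) = 5.51e-6 C/m.
By Gauss's law (flux through the curved wall only), E·2πrL = λ_enc L/ε₀.
E = |λ_enc|/(2πε₀r) = (5.51×10^-6)/(2π·8.85×10^-12·0.146) = 6.79e5 N/C.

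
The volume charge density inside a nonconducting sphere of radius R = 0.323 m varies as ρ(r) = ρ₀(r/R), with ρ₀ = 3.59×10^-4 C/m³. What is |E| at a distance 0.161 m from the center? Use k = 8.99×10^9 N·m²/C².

Symmetry ⇒ E = E(r) r̂. Gaussian sphere of radius r = 0.161 m (r < R).
Integrate the density: Q_enc = 4π ∫₀^r ρ₀(r'/R)^1 r'² dr' = 4πρ₀ r^4/(4·R) = 2.346×10^-6 C.
By Gauss's law, ∮E·dA = E·4πr² = Q_enc/ε₀.
E = k|Q_enc|/r² = (8.99×10^9)(2.346e-6)/(0.161)² = 8.14×10^5 N/C.

E ≈ 8.14×10^5 N/C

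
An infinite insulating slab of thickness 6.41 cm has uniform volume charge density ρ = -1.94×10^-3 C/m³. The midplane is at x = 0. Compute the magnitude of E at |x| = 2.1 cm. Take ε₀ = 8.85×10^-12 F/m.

E ≈ 4.60×10^6 N/C

By symmetry E is perpendicular to the slab. A Gaussian pillbox from −2.1 cm to +2.1 cm (face area A) lies entirely within the slab.
Q_enc = ρ·(2x)·A and flux = 2EA, so 2EA = 2ρxA/ε₀ ⇒ E = |ρ|x/ε₀.
E = (1.94e-3)(0.021)/(8.85×10^-12) = 4.60e6 N/C.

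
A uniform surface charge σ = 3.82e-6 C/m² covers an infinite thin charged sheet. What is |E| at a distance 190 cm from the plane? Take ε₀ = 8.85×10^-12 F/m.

E ≈ 2.16×10^5 V/m

The symmetry is planar: E is normal to the sheet and the same magnitude on both sides. Take a pillbox straddling the sheet with end-cap area A.
Only the two end caps contribute flux: Φ = 2EA. With Q_enc = σA, Gauss's law gives E = |σ|/(2ε₀).
E = |σ|/(2ε₀) = (3.82×10^-6)/(2·8.85×10^-12) = 2.16e5 N/C.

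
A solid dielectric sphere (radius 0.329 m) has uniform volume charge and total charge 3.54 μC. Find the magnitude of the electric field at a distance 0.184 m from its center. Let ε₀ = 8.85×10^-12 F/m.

|E| = 1.64e5 V/m

Take a concentric spherical Gaussian surface of radius r = 0.184 m (r < R).
Only the charge within r is enclosed: Q_enc = Q·(r/R)³ = (3.54 μC)·(0.184 m/0.329 m)³ = 6.193×10^-7 C.
Gauss's law: E·4πr² = Q_enc/ε₀.
E = |Q_enc|/(4πε₀r²) = (6.193×10^-7)/(4π·8.85×10^-12·(0.184)²) = 1.64×10^5 N/C.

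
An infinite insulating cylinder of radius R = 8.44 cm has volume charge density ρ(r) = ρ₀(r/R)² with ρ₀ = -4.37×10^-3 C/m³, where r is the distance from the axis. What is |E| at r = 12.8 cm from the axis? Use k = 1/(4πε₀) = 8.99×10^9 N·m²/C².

By cylindrical symmetry E is radial; use a coaxial Gaussian cylinder of radius 12.8 cm and length L (r > R, full charge per length enclosed).
λ_enc = 2π ∫₀^R ρ₀(r'/R)^2 r' dr' = 2πρ₀R²/4 = -4.89×10^-5 C/m.
Since E is radial and uniform over the curved surface, Φ = E·2πrL = Q_enc/ε₀ = λ_enc L/ε₀.
E = 2k|λ_enc|/r = 2(8.99×10^9)(4.89×10^-5)/(0.128) = 6.87e6 N/C.

E ≈ 6.87×10^6 N/C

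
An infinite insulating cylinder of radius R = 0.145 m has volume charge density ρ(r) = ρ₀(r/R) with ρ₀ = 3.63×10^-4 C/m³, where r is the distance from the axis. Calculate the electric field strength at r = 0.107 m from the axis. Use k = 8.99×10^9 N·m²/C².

|E| = 1.08×10^6 N/C

Coaxial Gaussian cylinder, radius r = 0.107 m, length L (r < R).
λ_enc = ∫₀^r ρ(r')·2πr' dr' = (2πρ₀/R)·r^3/3 = 6.423×10^-6 C/m.
Applying ∮E·dA = Q_enc/ε₀ with the end caps contributing no flux:
E = 2k|λ_enc|/r = 2(8.99×10^9)(6.423×10^-6)/(0.107) = 1.08e6 N/C.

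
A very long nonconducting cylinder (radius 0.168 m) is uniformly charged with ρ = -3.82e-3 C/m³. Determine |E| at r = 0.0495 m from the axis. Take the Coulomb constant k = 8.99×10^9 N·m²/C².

Coaxial Gaussian cylinder, radius r = 0.0495 m, length L (r < R).
Enclosed charge per unit length: λ_enc = ρ·πr² = (-3.82e-3)π(0.0495)² = -2.941×10^-5 C/m.
By Gauss's law (flux through the curved wall only), E·2πrL = λ_enc L/ε₀.
E = 2k|λ_enc|/r = 2(8.99×10^9)(2.941×10^-5)/(0.0495) = 1.07×10^7 N/C.

|E| = 1.07×10^7 V/m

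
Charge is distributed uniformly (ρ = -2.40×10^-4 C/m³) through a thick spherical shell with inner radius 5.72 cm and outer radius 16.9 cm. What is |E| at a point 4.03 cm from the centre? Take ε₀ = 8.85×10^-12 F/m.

Take a concentric spherical Gaussian surface of radius r = 4.03 cm (r < 5.72 cm, inside the empty cavity).
Q_enc = 0 (all charge lies at larger r); Gauss's law gives E = 0.

E = 0 (no enclosed charge)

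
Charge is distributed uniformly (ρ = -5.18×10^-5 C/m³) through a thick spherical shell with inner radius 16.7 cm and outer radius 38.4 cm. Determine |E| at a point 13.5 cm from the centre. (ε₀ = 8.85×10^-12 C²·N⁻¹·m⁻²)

By spherical symmetry E is radial; choose a Gaussian sphere of radius r = 13.5 cm (r < 16.7 cm, inside the empty cavity).
No charge is enclosed, so by Gauss's law E·4πr² = 0 ⇒ E = 0.

E = 0 (no enclosed charge)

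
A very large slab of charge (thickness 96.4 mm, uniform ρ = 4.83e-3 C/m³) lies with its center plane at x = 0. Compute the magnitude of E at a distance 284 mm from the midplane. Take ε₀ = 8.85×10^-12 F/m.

|E| ≈ 2.63×10^7 N/C

The point |x| = 284 mm lies outside the slab (half-thickness 0.0482 m). A symmetric pillbox spanning the full slab encloses Q_enc = ρ·d·A.
Flux = 2EA ⇒ E = |ρ|d/(2ε₀), independent of distance outside.
E = (4.83e-3)(0.0964)/(2·8.85×10^-12) = 2.63e7 N/C.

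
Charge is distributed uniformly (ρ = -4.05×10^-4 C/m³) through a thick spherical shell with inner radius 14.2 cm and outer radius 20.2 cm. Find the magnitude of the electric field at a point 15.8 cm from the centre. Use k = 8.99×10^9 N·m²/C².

6.60e5 N/C

Take a concentric spherical Gaussian surface of radius r = 15.8 cm (within the shell material, 14.2 cm < r < 20.2 cm).
Enclosed charge is the volume from a to r: Q_enc = (4π/3)ρ(r³ − a³) = -1.834×10^-6 C.
Since E is radial and uniform over the Gaussian sphere, Φ = E·4πr² = Q_enc/ε₀.
E = k|Q_enc|/r² = (8.99×10^9)(1.834×10^-6)/(0.158)² = 6.60×10^5 N/C.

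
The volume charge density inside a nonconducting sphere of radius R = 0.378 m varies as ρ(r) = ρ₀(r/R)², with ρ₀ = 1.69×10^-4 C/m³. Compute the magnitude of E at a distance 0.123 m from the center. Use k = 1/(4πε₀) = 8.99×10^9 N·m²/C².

E ≈ 4.97e4 V/m

By spherical symmetry E is radial; choose a Gaussian sphere of radius r = 0.123 m (r < R).
Integrate the density: Q_enc = 4π ∫₀^r ρ₀(r'/R)^2 r'² dr' = 4πρ₀ r^5/(5·R²) = 8.369×10^-8 C.
By Gauss's law, ∮E·dA = E·4πr² = Q_enc/ε₀.
E = k|Q_enc|/r² = (8.99×10^9)(8.369e-8)/(0.123)² = 4.97×10^4 N/C.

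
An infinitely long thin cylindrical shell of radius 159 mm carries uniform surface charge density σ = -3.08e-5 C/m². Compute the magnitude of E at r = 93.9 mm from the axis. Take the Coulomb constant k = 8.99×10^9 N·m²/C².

|E| = 0 N/C

By cylindrical symmetry E is radial; use a coaxial Gaussian cylinder of radius 93.9 mm and length L (r < 159 mm, inside the shell).
All the surface charge lies outside this cylinder: Q_enc = 0, hence E = 0.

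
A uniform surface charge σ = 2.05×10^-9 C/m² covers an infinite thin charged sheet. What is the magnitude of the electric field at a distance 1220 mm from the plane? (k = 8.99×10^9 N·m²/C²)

By planar symmetry E is perpendicular to the sheet and uniform; use a Gaussian pillbox with flat faces of area A on each side of the sheet.
Flux Φ = 2EA and Q_enc = σA, so 2EA = σA/ε₀ ⇒ E = |σ|/(2ε₀), independent of distance.
E = 2πk|σ| = 2π(8.99×10^9)(2.05×10^-9) = 116 N/C.

|E| ≈ 116 N/C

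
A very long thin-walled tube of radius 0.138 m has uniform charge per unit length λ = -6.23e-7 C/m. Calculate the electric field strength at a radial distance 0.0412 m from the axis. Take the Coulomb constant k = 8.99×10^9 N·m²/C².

By cylindrical symmetry E is radial; use a coaxial Gaussian cylinder of radius 0.0412 m and length L (r < 0.138 m, inside the shell).
All the surface charge lies outside this cylinder: Q_enc = 0, hence E = 0.

|E| = 0 V/m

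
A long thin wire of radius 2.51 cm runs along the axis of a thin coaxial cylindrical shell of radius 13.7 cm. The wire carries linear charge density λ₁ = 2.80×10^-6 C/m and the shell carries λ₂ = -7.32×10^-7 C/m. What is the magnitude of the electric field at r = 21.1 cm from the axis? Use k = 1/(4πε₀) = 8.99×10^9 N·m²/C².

|E| = 1.76e5 N/C

Choose a coaxial cylinder of radius r = 21.1 cm (arbitrary length L) as the Gaussian surface (r > 13.7 cm, enclosing both).
λ_enc = λ₁ + λ₂ = (2.80×10^-6) + (-7.32e-7) = 2.068×10^-6 C/m.
By Gauss's law (flux through the curved wall only), E·2πrL = λ_enc L/ε₀.
E = 2k|λ_enc|/r = 2(8.99×10^9)(2.068e-6)/(0.211) = 1.76×10^5 N/C.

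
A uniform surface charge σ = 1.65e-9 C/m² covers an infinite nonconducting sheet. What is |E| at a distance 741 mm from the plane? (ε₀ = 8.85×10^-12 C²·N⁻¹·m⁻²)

By planar symmetry E is perpendicular to the sheet and uniform; use a Gaussian pillbox with flat faces of area A on each side of the sheet.
Flux Φ = 2EA and Q_enc = σA, so 2EA = σA/ε₀ ⇒ E = |σ|/(2ε₀), independent of distance.
E = |σ|/(2ε₀) = (1.65×10^-9)/(2·8.85×10^-12) = 93.2 N/C.

93.2 N/C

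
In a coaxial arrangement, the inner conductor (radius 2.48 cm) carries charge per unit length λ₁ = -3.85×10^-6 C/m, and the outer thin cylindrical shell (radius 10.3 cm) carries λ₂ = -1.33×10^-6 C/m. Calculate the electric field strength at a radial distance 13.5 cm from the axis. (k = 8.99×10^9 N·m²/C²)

Coaxial Gaussian cylinder, radius r = 13.5 cm, length L (r > 10.3 cm, enclosing both).
λ_enc = λ₁ + λ₂ = (-3.85e-6) + (-1.33e-6) = -5.18×10^-6 C/m.
Applying ∮E·dA = Q_enc/ε₀ with the end caps contributing no flux:
E = 2k|λ_enc|/r = 2(8.99×10^9)(5.18×10^-6)/(0.135) = 6.90×10^5 N/C.

|E| = 6.90e5 N/C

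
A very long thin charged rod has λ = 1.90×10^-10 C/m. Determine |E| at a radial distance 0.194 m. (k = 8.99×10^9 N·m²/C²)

Take a coaxial cylindrical Gaussian surface of radius r = 0.194 m and length L.
Q_enc = λL, so λ_enc = 1.90e-10 C/m.
Gauss's law: E·2πrL = λ_enc L/ε₀.
E = 2k|λ_enc|/r = 2(8.99×10^9)(1.90×10^-10)/(0.194) = 17.6 N/C.

|E| ≈ 17.6 V/m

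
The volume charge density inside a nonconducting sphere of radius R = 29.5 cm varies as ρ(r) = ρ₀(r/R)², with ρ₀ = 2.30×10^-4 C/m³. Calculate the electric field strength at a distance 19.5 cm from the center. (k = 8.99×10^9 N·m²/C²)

By spherical symmetry E is radial; choose a Gaussian sphere of radius r = 19.5 cm (r < R).
Integrate the density: Q_enc = 4π ∫₀^r ρ₀(r'/R)^2 r'² dr' = 4πρ₀ r^5/(5·R²) = 1.873×10^-6 C.
By Gauss's law, ∮E·dA = E·4πr² = Q_enc/ε₀.
E = k|Q_enc|/r² = (8.99×10^9)(1.873e-6)/(0.195)² = 4.43×10^5 N/C.

|E| = 4.43e5 N/C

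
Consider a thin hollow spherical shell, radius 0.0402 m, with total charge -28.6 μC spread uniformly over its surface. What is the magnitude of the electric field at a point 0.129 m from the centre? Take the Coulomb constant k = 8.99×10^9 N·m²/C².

|E| ≈ 1.55×10^7 V/m

Symmetry ⇒ E = E(r) r̂. Gaussian sphere of radius r = 0.129 m (r > 0.0402 m).
The entire shell is enclosed: Q_enc = -2.86×10^-5 C.
Gauss's law: E·4πr² = Q_enc/ε₀.
E = k|Q_enc|/r² = (8.99×10^9)(2.86×10^-5)/(0.129)² = 1.55×10^7 N/C.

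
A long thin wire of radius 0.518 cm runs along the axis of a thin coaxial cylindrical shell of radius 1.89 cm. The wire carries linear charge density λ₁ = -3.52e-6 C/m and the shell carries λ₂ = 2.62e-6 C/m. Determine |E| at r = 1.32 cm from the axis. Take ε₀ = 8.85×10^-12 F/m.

|E| ≈ 4.80×10^6 V/m

Coaxial Gaussian cylinder, radius r = 1.32 cm, length L (between the conductors, 0.518 cm < r < 1.89 cm).
Only the inner wire is enclosed; the outer shell contributes nothing inside itself. λ_enc = λ₁ = -3.52e-6 C/m.
By Gauss's law (flux through the curved wall only), E·2πrL = λ_enc L/ε₀.
E = |λ_enc|/(2πε₀r) = (3.52×10^-6)/(2π·8.85×10^-12·0.0132) = 4.80×10^6 N/C.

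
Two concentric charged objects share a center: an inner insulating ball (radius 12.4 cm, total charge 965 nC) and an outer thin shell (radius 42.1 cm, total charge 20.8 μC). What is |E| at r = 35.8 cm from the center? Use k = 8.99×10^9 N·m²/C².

E = 6.77×10^4 N/C

Use a concentric Gaussian sphere at r = 35.8 cm (between the bodies, 12.4 cm < r < 42.1 cm).
The shell at 42.1 cm lies outside the Gaussian surface, so Q_enc = 965 nC = 9.65e-7 C.
By Gauss's law, ∮E·dA = E·4πr² = Q_enc/ε₀.
E = k|Q_enc|/r² = (8.99×10^9)(9.65×10^-7)/(0.358)² = 6.77e4 N/C.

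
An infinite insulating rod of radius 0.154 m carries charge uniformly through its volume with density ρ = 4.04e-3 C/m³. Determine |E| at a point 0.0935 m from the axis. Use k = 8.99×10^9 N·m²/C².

Choose a coaxial cylinder of radius r = 0.0935 m (arbitrary length L) as the Gaussian surface (r < R).
Enclosed charge per unit length: λ_enc = ρ·πr² = (4.04×10^-3)π(0.0935)² = 1.11e-4 C/m.
By Gauss's law (flux through the curved wall only), E·2πrL = λ_enc L/ε₀.
E = 2k|λ_enc|/r = 2(8.99×10^9)(1.11×10^-4)/(0.0935) = 2.13×10^7 N/C.

|E| = 2.13e7 N/C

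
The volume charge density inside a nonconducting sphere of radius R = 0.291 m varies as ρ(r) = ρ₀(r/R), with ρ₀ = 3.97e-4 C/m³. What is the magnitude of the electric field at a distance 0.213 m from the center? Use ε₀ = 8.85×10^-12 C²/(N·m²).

Symmetry ⇒ E = E(r) r̂. Gaussian sphere of radius r = 0.213 m (r < R).
Integrate the density: Q_enc = 4π ∫₀^r ρ₀(r'/R)^1 r'² dr' = 4πρ₀ r^4/(4·R) = 8.822×10^-6 C.
Applying ∮E·dA = Q_enc/ε₀ with Φ = E(4πr²):
E = |Q_enc|/(4πε₀r²) = (8.822e-6)/(4π·8.85×10^-12·(0.213)²) = 1.75×10^6 N/C.

E = 1.75×10^6 N/C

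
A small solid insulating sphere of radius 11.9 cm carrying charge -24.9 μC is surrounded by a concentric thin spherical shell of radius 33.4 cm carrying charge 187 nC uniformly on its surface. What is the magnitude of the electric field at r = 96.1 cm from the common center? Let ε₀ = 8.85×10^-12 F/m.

2.41×10^5 N/C

Take a concentric spherical Gaussian surface of radius r = 96.1 cm (r > 33.4 cm, enclosing both).
Q_enc = (-24.9 μC) + (187 nC) = -2.471×10^-5 C.
By Gauss's law, ∮E·dA = E·4πr² = Q_enc/ε₀.
E = |Q_enc|/(4πε₀r²) = (2.471×10^-5)/(4π·8.85×10^-12·(0.961)²) = 2.41×10^5 N/C.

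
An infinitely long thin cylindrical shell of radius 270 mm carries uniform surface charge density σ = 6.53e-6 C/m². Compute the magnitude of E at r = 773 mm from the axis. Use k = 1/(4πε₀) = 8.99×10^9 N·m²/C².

By cylindrical symmetry E is radial; use a coaxial Gaussian cylinder of radius 773 mm and length L (r > 270 mm).
The whole shell is enclosed: λ_enc = σ·2πR = (6.53×10^-6)·2π·(0.27) = 1.108×10^-5 C/m.
Applying ∮E·dA = Q_enc/ε₀ with the end caps contributing no flux:
E = 2k|λ_enc|/r = 2(8.99×10^9)(1.108×10^-5)/(0.773) = 2.58×10^5 N/C.

2.58×10^5 N/C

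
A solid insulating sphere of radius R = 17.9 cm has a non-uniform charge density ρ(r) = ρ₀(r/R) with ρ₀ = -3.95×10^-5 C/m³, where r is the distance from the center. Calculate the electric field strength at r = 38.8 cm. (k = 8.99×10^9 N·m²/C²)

Symmetry ⇒ E = E(r) r̂. Gaussian sphere of radius r = 38.8 cm (r > R, all charge enclosed).
Q_enc = 4π ∫₀^R ρ₀(r'/R)^1 r'² dr' = 4πρ₀R³/4 = -7.117×10^-7 C.
By Gauss's law, ∮E·dA = E·4πr² = Q_enc/ε₀.
E = k|Q_enc|/r² = (8.99×10^9)(7.117e-7)/(0.388)² = 4.25×10^4 N/C.

E = 4.25×10^4 V/m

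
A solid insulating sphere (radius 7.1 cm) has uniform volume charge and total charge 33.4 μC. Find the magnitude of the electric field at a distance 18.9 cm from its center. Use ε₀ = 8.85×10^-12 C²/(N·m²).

E ≈ 8.41e6 N/C

Use a concentric Gaussian sphere at r = 18.9 cm (r > R, so the entire charge is enclosed).
Q_enc = 33.4 μC = 3.34e-5 C.
Applying ∮E·dA = Q_enc/ε₀ with Φ = E(4πr²):
E = |Q_enc|/(4πε₀r²) = (3.34e-5)/(4π·8.85×10^-12·(0.189)²) = 8.41e6 N/C.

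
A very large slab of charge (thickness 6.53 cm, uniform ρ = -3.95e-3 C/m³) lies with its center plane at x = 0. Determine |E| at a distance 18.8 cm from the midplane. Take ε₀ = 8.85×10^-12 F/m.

E = 1.46×10^7 V/m

The point |x| = 18.8 cm lies outside the slab (half-thickness 0.03265 m). A symmetric pillbox spanning the full slab encloses Q_enc = ρ·d·A.
Flux = 2EA ⇒ E = |ρ|d/(2ε₀), independent of distance outside.
E = (3.95×10^-3)(0.0653)/(2·8.85×10^-12) = 1.46×10^7 N/C.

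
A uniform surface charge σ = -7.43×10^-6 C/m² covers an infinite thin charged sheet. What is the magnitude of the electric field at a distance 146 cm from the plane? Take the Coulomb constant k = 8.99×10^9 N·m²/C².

Choose a cylindrical pillbox piercing the sheet, end faces (area A) parallel to it.
Flux Φ = 2EA and Q_enc = σA, so 2EA = σA/ε₀ ⇒ E = |σ|/(2ε₀), independent of distance.
E = 2πk|σ| = 2π(8.99×10^9)(7.43×10^-6) = 4.20×10^5 N/C.

|E| ≈ 4.20×10^5 N/C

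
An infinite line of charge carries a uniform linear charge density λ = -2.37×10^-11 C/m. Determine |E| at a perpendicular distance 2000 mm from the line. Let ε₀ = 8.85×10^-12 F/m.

|E| ≈ 0.213 V/m

Coaxial Gaussian cylinder, radius r = 2000 mm, length L.
Q_enc = λL, so λ_enc = -2.37×10^-11 C/m.
Gauss's law: E·2πrL = λ_enc L/ε₀.
E = |λ_enc|/(2πε₀r) = (2.37×10^-11)/(2π·8.85×10^-12·2) = 0.213 N/C.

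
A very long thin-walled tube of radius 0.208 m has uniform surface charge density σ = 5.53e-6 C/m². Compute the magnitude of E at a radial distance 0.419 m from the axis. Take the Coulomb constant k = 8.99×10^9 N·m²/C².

Take a coaxial cylindrical Gaussian surface of radius r = 0.419 m and length L (r > 0.208 m).
The whole shell is enclosed: λ_enc = σ·2πR = (5.53e-6)·2π·(0.208) = 7.227×10^-6 C/m.
Gauss's law: E·2πrL = λ_enc L/ε₀.
E = 2k|λ_enc|/r = 2(8.99×10^9)(7.227×10^-6)/(0.419) = 3.10e5 N/C.

E = 3.10×10^5 N/C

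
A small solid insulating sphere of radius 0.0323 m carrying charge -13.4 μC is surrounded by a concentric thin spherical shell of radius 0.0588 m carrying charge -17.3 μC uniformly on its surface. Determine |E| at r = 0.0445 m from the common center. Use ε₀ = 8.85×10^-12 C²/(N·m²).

|E| ≈ 6.08e7 N/C

Take a concentric spherical Gaussian surface of radius r = 0.0445 m (between the bodies, 0.0323 m < r < 0.0588 m).
Only the inner charge is enclosed; the outer shell contributes nothing inside itself. Q_enc = -13.4 μC = -1.34×10^-5 C.
By Gauss's law, ∮E·dA = E·4πr² = Q_enc/ε₀.
E = |Q_enc|/(4πε₀r²) = (1.34e-5)/(4π·8.85×10^-12·(0.0445)²) = 6.08×10^7 N/C.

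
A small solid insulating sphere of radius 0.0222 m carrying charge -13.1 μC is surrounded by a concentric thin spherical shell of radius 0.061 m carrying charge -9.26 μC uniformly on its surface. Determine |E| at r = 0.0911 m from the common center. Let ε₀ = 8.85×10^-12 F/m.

|E| = 2.42×10^7 V/m

Symmetry ⇒ E = E(r) r̂. Gaussian sphere of radius r = 0.0911 m (r > 0.061 m, enclosing both).
Q_enc = (-13.1 μC) + (-9.26 μC) = -2.236e-5 C.
By Gauss's law, ∮E·dA = E·4πr² = Q_enc/ε₀.
E = |Q_enc|/(4πε₀r²) = (2.236e-5)/(4π·8.85×10^-12·(0.0911)²) = 2.42e7 N/C.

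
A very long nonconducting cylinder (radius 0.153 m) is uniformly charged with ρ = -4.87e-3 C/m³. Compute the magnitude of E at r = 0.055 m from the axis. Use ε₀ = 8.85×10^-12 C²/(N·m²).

Coaxial Gaussian cylinder, radius r = 0.055 m, length L (r < R).
Enclosed charge per unit length: λ_enc = ρ·πr² = (-4.87×10^-3)π(0.055)² = -4.628e-5 C/m.
Gauss's law: E·2πrL = λ_enc L/ε₀.
E = |λ_enc|/(2πε₀r) = (4.628×10^-5)/(2π·8.85×10^-12·0.055) = 1.51e7 N/C.

|E| ≈ 1.51×10^7 V/m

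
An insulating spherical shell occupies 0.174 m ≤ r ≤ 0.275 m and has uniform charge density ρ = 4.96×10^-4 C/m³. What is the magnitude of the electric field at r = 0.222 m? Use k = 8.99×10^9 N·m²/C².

|E| ≈ 2.15e6 V/m

Take a concentric spherical Gaussian surface of radius r = 0.222 m (within the shell material, 0.174 m < r < 0.275 m).
Enclosed charge is the volume from a to r: Q_enc = (4π/3)ρ(r³ − a³) = 1.179×10^-5 C.
Applying ∮E·dA = Q_enc/ε₀ with Φ = E(4πr²):
E = k|Q_enc|/r² = (8.99×10^9)(1.179e-5)/(0.222)² = 2.15×10^6 N/C.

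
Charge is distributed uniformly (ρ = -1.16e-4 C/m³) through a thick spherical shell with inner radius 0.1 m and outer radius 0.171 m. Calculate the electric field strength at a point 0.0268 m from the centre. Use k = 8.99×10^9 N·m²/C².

|E| = 0 N/C

Take a concentric spherical Gaussian surface of radius r = 0.0268 m (r < 0.1 m, inside the empty cavity).
No charge is enclosed, so by Gauss's law E·4πr² = 0 ⇒ E = 0.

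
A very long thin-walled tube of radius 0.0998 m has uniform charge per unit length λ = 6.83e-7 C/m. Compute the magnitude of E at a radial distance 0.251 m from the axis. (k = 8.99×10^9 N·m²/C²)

Take a coaxial cylindrical Gaussian surface of radius r = 0.251 m and length L (r > 0.0998 m).
The full line charge is enclosed: λ_enc = 6.83e-7 C/m.
Applying ∮E·dA = Q_enc/ε₀ with the end caps contributing no flux:
E = 2k|λ_enc|/r = 2(8.99×10^9)(6.83e-7)/(0.251) = 4.89×10^4 N/C.

E ≈ 4.89×10^4 V/m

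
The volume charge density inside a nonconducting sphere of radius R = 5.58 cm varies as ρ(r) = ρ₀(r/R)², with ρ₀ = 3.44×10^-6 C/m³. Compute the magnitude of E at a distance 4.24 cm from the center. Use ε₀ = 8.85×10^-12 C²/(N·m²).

E ≈ 1.90×10^3 V/m

Use a concentric Gaussian sphere at r = 4.24 cm (r < R).
Integrate the density: Q_enc = 4π ∫₀^r ρ₀(r'/R)^2 r'² dr' = 4πρ₀ r^5/(5·R²) = 3.805×10^-10 C.
Applying ∮E·dA = Q_enc/ε₀ with Φ = E(4πr²):
E = |Q_enc|/(4πε₀r²) = (3.805×10^-10)/(4π·8.85×10^-12·(0.0424)²) = 1.90×10^3 N/C.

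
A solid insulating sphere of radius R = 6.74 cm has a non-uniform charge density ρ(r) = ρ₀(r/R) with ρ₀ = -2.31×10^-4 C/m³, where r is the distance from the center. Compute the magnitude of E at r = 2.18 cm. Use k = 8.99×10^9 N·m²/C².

4.60e4 N/C

Symmetry ⇒ E = E(r) r̂. Gaussian sphere of radius r = 2.18 cm (r < R).
Q_enc = ∫₀^r ρ(r')·4πr'² dr' = (4πρ₀/R) ∫₀^r r'^3 dr' = 4πρ₀ r^4/(4·R) = -2.432×10^-9 C.
Since E is radial and uniform over the Gaussian sphere, Φ = E·4πr² = Q_enc/ε₀.
E = k|Q_enc|/r² = (8.99×10^9)(2.432×10^-9)/(0.0218)² = 4.60×10^4 N/C.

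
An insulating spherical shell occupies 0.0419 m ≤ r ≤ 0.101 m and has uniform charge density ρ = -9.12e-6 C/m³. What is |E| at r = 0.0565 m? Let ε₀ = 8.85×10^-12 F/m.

Take a concentric spherical Gaussian surface of radius r = 0.0565 m (within the shell material, 0.0419 m < r < 0.101 m).
Only the shell between 0.0419 m and r is enclosed: Q_enc = ρ·(4π/3)(r³ − a³) = (-9.12×10^-6)·(4π/3)·((0.0565)³ − (0.0419)³) = -4.08e-9 C.
Since E is radial and uniform over the Gaussian sphere, Φ = E·4πr² = Q_enc/ε₀.
E = |Q_enc|/(4πε₀r²) = (4.08×10^-9)/(4π·8.85×10^-12·(0.0565)²) = 1.15e4 N/C.

E = 1.15×10^4 N/C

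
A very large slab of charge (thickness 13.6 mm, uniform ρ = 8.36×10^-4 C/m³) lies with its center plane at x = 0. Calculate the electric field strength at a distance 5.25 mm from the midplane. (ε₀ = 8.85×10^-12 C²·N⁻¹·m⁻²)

By symmetry E is perpendicular to the slab. A Gaussian pillbox from −5.25 mm to +5.25 mm (face area A) lies entirely within the slab.
Q_enc = ρ·(2x)·A and flux = 2EA, so 2EA = 2ρxA/ε₀ ⇒ E = |ρ|x/ε₀.
E = (8.36e-4)(0.00525)/(8.85×10^-12) = 4.96×10^5 N/C.

4.96e5 N/C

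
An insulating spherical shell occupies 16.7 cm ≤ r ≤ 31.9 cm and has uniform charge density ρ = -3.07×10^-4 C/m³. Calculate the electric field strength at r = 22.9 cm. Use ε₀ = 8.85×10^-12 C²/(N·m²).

Take a concentric spherical Gaussian surface of radius r = 22.9 cm (within the shell material, 16.7 cm < r < 31.9 cm).
Only the shell between 16.7 cm and r is enclosed: Q_enc = ρ·(4π/3)(r³ − a³) = (-3.07e-4)·(4π/3)·((0.229)³ − (0.167)³) = -9.454e-6 C.
Gauss's law: E·4πr² = Q_enc/ε₀.
E = |Q_enc|/(4πε₀r²) = (9.454×10^-6)/(4π·8.85×10^-12·(0.229)²) = 1.62e6 N/C.

E = 1.62×10^6 N/C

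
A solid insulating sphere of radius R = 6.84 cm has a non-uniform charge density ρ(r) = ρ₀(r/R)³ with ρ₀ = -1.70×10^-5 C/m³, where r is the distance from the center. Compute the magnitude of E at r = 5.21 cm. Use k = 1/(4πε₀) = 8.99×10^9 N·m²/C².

Symmetry ⇒ E = E(r) r̂. Gaussian sphere of radius r = 5.21 cm (r < R).
Integrate the density: Q_enc = 4π ∫₀^r ρ₀(r'/R)^3 r'² dr' = 4πρ₀ r^6/(6·R³) = -2.225×10^-9 C.
Gauss's law: E·4πr² = Q_enc/ε₀.
E = k|Q_enc|/r² = (8.99×10^9)(2.225e-9)/(0.0521)² = 7.37×10^3 N/C.

|E| = 7.37×10^3 N/C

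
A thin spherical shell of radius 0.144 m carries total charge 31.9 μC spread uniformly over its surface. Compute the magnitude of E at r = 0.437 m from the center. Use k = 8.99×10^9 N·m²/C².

By spherical symmetry E is radial; choose a Gaussian sphere of radius r = 0.437 m (r > 0.144 m).
The entire shell is enclosed: Q_enc = 3.19×10^-5 C.
By Gauss's law, ∮E·dA = E·4πr² = Q_enc/ε₀.
E = k|Q_enc|/r² = (8.99×10^9)(3.19e-5)/(0.437)² = 1.50×10^6 N/C.

|E| ≈ 1.50×10^6 V/m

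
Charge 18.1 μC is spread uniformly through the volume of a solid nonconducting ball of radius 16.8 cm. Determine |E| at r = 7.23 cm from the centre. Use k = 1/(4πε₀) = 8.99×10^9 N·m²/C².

Use a concentric Gaussian sphere at r = 7.23 cm (r < R).
For a uniform sphere the enclosed fraction is (r/R)³, so Q_enc = (18.1 μC)(0.0723/0.168)³ = 1.443e-6 C.
By Gauss's law, ∮E·dA = E·4πr² = Q_enc/ε₀.
E = k|Q_enc|/r² = (8.99×10^9)(1.443×10^-6)/(0.0723)² = 2.48e6 N/C.

2.48×10^6 N/C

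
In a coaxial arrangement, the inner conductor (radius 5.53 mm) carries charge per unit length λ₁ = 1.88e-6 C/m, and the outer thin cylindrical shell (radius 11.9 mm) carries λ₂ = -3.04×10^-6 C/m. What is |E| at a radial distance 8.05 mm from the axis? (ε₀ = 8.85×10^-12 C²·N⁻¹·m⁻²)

Take a coaxial cylindrical Gaussian surface of radius r = 8.05 mm and length L (between the conductors, 5.53 mm < r < 11.9 mm).
Only the inner wire is enclosed; the outer shell contributes nothing inside itself. λ_enc = λ₁ = 1.88×10^-6 C/m.
By Gauss's law (flux through the curved wall only), E·2πrL = λ_enc L/ε₀.
E = |λ_enc|/(2πε₀r) = (1.88×10^-6)/(2π·8.85×10^-12·0.00805) = 4.20e6 N/C.

E ≈ 4.20×10^6 V/m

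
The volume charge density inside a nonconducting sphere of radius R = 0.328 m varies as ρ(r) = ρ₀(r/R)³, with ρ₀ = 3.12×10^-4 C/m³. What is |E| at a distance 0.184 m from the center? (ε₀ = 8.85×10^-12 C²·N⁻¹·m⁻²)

Take a concentric spherical Gaussian surface of radius r = 0.184 m (r < R).
Q_enc = ∫₀^r ρ(r')·4πr'² dr' = (4πρ₀/R³) ∫₀^r r'^5 dr' = 4πρ₀ r^6/(6·R³) = 7.186×10^-7 C.
Gauss's law: E·4πr² = Q_enc/ε₀.
E = |Q_enc|/(4πε₀r²) = (7.186×10^-7)/(4π·8.85×10^-12·(0.184)²) = 1.91×10^5 N/C.

E = 1.91×10^5 V/m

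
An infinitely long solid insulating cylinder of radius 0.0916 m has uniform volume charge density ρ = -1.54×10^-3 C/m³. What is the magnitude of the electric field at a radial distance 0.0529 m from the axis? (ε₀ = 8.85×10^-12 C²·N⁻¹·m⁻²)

Take a coaxial cylindrical Gaussian surface of radius r = 0.0529 m and length L (r < R).
Enclosed charge per unit length: λ_enc = ρ·πr² = (-1.54×10^-3)π(0.0529)² = -1.354×10^-5 C/m.
Gauss's law: E·2πrL = λ_enc L/ε₀.
E = |λ_enc|/(2πε₀r) = (1.354e-5)/(2π·8.85×10^-12·0.0529) = 4.60×10^6 N/C.

4.60×10^6 V/m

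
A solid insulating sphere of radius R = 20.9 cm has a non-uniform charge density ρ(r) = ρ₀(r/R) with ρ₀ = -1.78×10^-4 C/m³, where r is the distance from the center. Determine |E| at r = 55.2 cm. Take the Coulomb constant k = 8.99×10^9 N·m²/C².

E = 1.51×10^5 V/m

By spherical symmetry E is radial; choose a Gaussian sphere of radius r = 55.2 cm (r > R, all charge enclosed).
Q_enc = 4π ∫₀^R ρ₀(r'/R)^1 r'² dr' = 4πρ₀R³/4 = -5.105×10^-6 C.
Gauss's law: E·4πr² = Q_enc/ε₀.
E = k|Q_enc|/r² = (8.99×10^9)(5.105e-6)/(0.552)² = 1.51×10^5 N/C.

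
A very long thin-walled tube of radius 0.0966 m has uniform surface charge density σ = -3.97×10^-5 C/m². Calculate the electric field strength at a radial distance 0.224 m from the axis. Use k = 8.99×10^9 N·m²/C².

By cylindrical symmetry E is radial; use a coaxial Gaussian cylinder of radius 0.224 m and length L (r > 0.0966 m).
The whole shell is enclosed: λ_enc = σ·2πR = (-3.97e-5)·2π·(0.0966) = -2.41×10^-5 C/m.
Gauss's law: E·2πrL = λ_enc L/ε₀.
E = 2k|λ_enc|/r = 2(8.99×10^9)(2.41e-5)/(0.224) = 1.93e6 N/C.

E = 1.93e6 V/m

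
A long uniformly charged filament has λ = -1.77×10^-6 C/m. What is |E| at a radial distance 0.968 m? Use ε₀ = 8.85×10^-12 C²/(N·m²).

Choose a coaxial cylinder of radius r = 0.968 m (arbitrary length L) as the Gaussian surface.
Q_enc = λL, so λ_enc = -1.77×10^-6 C/m.
Gauss's law: E·2πrL = λ_enc L/ε₀.
E = |λ_enc|/(2πε₀r) = (1.77×10^-6)/(2π·8.85×10^-12·0.968) = 3.29×10^4 N/C.

|E| = 3.29×10^4 V/m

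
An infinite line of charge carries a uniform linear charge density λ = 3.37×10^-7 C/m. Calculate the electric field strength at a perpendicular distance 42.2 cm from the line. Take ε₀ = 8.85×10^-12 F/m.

Take a coaxial cylindrical Gaussian surface of radius r = 42.2 cm and length L.
Q_enc = λL, so λ_enc = 3.37×10^-7 C/m.
By Gauss's law (flux through the curved wall only), E·2πrL = λ_enc L/ε₀.
E = |λ_enc|/(2πε₀r) = (3.37×10^-7)/(2π·8.85×10^-12·0.422) = 1.44×10^4 N/C.

|E| ≈ 1.44×10^4 V/m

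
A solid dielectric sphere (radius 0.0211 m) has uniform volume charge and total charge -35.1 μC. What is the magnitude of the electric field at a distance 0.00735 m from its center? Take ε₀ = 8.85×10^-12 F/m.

E ≈ 2.47×10^8 N/C

Take a concentric spherical Gaussian surface of radius r = 0.00735 m (r < R).
Only the charge within r is enclosed: Q_enc = Q·(r/R)³ = (-35.1 μC)·(0.00735 m/0.0211 m)³ = -1.484×10^-6 C.
Applying ∮E·dA = Q_enc/ε₀ with Φ = E(4πr²):
E = |Q_enc|/(4πε₀r²) = (1.484e-6)/(4π·8.85×10^-12·(0.00735)²) = 2.47×10^8 N/C.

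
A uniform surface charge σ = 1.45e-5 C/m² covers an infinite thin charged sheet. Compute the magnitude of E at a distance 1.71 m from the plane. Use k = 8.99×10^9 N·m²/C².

E ≈ 8.19×10^5 V/m

The symmetry is planar: E is normal to the sheet and the same magnitude on both sides. Take a pillbox straddling the sheet with end-cap area A.
Flux Φ = 2EA and Q_enc = σA, so 2EA = σA/ε₀ ⇒ E = |σ|/(2ε₀), independent of distance.
E = 2πk|σ| = 2π(8.99×10^9)(1.45×10^-5) = 8.19×10^5 N/C.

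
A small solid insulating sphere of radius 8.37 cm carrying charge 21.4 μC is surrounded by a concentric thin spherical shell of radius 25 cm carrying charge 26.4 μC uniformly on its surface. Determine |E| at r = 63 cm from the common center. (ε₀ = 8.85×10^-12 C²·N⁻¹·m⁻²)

By spherical symmetry E is radial; choose a Gaussian sphere of radius r = 63 cm (r > 25 cm, enclosing both).
Q_enc = (21.4 μC) + (26.4 μC) = 4.78×10^-5 C.
By Gauss's law, ∮E·dA = E·4πr² = Q_enc/ε₀.
E = |Q_enc|/(4πε₀r²) = (4.78e-5)/(4π·8.85×10^-12·(0.63)²) = 1.08×10^6 N/C.

1.08×10^6 N/C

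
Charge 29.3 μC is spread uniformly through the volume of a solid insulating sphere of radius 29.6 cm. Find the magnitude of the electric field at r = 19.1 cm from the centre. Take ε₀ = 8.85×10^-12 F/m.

E ≈ 1.94e6 N/C

Use a concentric Gaussian sphere at r = 19.1 cm (r < R).
For a uniform sphere the enclosed fraction is (r/R)³, so Q_enc = (29.3 μC)(0.191/0.296)³ = 7.872×10^-6 C.
By Gauss's law, ∮E·dA = E·4πr² = Q_enc/ε₀.
E = |Q_enc|/(4πε₀r²) = (7.872×10^-6)/(4π·8.85×10^-12·(0.191)²) = 1.94×10^6 N/C.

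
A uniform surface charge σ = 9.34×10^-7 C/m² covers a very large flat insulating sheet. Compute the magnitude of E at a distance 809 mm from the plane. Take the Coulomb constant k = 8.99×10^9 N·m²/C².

E = 5.28×10^4 N/C

The symmetry is planar: E is normal to the sheet and the same magnitude on both sides. Take a pillbox straddling the sheet with end-cap area A.
Flux Φ = 2EA and Q_enc = σA, so 2EA = σA/ε₀ ⇒ E = |σ|/(2ε₀), independent of distance.
E = 2πk|σ| = 2π(8.99×10^9)(9.34×10^-7) = 5.28e4 N/C.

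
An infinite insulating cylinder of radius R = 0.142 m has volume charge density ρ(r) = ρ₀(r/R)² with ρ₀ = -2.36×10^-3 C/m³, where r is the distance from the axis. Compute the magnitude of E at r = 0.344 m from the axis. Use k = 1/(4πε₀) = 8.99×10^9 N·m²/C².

|E| ≈ 3.91×10^6 N/C

Take a coaxial cylindrical Gaussian surface of radius r = 0.344 m and length L (r > R, full charge per length enclosed).
λ_enc = 2π ∫₀^R ρ₀(r'/R)^2 r' dr' = 2πρ₀R²/4 = -7.475e-5 C/m.
Gauss's law: E·2πrL = λ_enc L/ε₀.
E = 2k|λ_enc|/r = 2(8.99×10^9)(7.475e-5)/(0.344) = 3.91×10^6 N/C.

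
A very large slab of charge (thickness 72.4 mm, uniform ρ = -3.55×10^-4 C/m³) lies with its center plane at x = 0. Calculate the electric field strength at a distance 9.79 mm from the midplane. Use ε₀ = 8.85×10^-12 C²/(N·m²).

|E| = 3.93×10^5 N/C

By symmetry E is perpendicular to the slab. A Gaussian pillbox from −9.79 mm to +9.79 mm (face area A) lies entirely within the slab.
Q_enc = ρ·(2x)·A and flux = 2EA, so 2EA = 2ρxA/ε₀ ⇒ E = |ρ|x/ε₀.
E = (3.55e-4)(0.00979)/(8.85×10^-12) = 3.93e5 N/C.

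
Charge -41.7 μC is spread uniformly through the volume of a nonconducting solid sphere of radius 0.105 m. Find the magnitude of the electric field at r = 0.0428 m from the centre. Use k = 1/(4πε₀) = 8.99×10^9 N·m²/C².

E = 1.39×10^7 N/C

Use a concentric Gaussian sphere at r = 0.0428 m (r < R).
Only the charge within r is enclosed: Q_enc = Q·(r/R)³ = (-41.7 μC)·(0.0428 m/0.105 m)³ = -2.824×10^-6 C.
Since E is radial and uniform over the Gaussian sphere, Φ = E·4πr² = Q_enc/ε₀.
E = k|Q_enc|/r² = (8.99×10^9)(2.824×10^-6)/(0.0428)² = 1.39e7 N/C.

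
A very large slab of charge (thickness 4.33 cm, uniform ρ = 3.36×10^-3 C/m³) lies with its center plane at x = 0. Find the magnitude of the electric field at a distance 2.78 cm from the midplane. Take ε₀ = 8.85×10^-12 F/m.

E ≈ 8.22×10^6 N/C

The point |x| = 2.78 cm lies outside the slab (half-thickness 0.02165 m). A symmetric pillbox spanning the full slab encloses Q_enc = ρ·d·A.
Flux = 2EA ⇒ E = |ρ|d/(2ε₀), independent of distance outside.
E = (3.36e-3)(0.0433)/(2·8.85×10^-12) = 8.22×10^6 N/C.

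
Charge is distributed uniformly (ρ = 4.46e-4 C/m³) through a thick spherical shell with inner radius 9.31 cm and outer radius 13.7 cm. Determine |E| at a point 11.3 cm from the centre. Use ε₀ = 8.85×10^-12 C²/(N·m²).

Symmetry ⇒ E = E(r) r̂. Gaussian sphere of radius r = 11.3 cm (within the shell material, 9.31 cm < r < 13.7 cm).
Enclosed charge is the volume from a to r: Q_enc = (4π/3)ρ(r³ − a³) = 1.188e-6 C.
Applying ∮E·dA = Q_enc/ε₀ with Φ = E(4πr²):
E = |Q_enc|/(4πε₀r²) = (1.188e-6)/(4π·8.85×10^-12·(0.113)²) = 8.37×10^5 N/C.

|E| ≈ 8.37×10^5 N/C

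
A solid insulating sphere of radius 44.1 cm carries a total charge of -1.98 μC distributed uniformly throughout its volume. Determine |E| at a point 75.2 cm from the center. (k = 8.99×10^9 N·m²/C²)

Use a concentric Gaussian sphere at r = 75.2 cm (r > R, so the entire charge is enclosed).
Q_enc = -1.98 μC = -1.98e-6 C.
Applying ∮E·dA = Q_enc/ε₀ with Φ = E(4πr²):
E = k|Q_enc|/r² = (8.99×10^9)(1.98×10^-6)/(0.752)² = 3.15×10^4 N/C.

E = 3.15e4 N/C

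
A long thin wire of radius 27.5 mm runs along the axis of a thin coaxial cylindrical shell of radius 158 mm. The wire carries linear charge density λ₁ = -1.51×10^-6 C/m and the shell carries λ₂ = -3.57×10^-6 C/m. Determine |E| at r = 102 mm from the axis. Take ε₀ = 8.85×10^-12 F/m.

Choose a coaxial cylinder of radius r = 102 mm (arbitrary length L) as the Gaussian surface (between the conductors, 27.5 mm < r < 158 mm).
Only the inner wire is enclosed; the outer shell contributes nothing inside itself. λ_enc = λ₁ = -1.51×10^-6 C/m.
Gauss's law: E·2πrL = λ_enc L/ε₀.
E = |λ_enc|/(2πε₀r) = (1.51×10^-6)/(2π·8.85×10^-12·0.102) = 2.66e5 N/C.

2.66×10^5 V/m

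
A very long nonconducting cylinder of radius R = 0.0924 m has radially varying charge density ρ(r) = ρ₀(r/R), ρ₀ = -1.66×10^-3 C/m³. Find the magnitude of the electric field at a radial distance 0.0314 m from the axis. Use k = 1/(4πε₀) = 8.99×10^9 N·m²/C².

Coaxial Gaussian cylinder, radius r = 0.0314 m, length L (r < R).
λ_enc = ∫₀^r ρ(r')·2πr' dr' = (2πρ₀/R)·r^3/3 = -1.165×10^-6 C/m.
Gauss's law: E·2πrL = λ_enc L/ε₀.
E = 2k|λ_enc|/r = 2(8.99×10^9)(1.165×10^-6)/(0.0314) = 6.67×10^5 N/C.

|E| = 6.67×10^5 N/C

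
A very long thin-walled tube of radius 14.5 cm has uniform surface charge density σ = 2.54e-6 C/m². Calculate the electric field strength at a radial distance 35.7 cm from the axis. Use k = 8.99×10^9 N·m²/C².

Take a coaxial cylindrical Gaussian surface of radius r = 35.7 cm and length L (r > 14.5 cm).
The whole shell is enclosed: λ_enc = σ·2πR = (2.54×10^-6)·2π·(0.145) = 2.314×10^-6 C/m.
Since E is radial and uniform over the curved surface, Φ = E·2πrL = Q_enc/ε₀ = λ_enc L/ε₀.
E = 2k|λ_enc|/r = 2(8.99×10^9)(2.314×10^-6)/(0.357) = 1.17×10^5 N/C.

E ≈ 1.17×10^5 N/C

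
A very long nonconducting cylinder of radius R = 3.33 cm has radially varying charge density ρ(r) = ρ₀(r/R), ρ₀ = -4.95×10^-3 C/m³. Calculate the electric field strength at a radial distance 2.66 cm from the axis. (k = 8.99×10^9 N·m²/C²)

By cylindrical symmetry E is radial; use a coaxial Gaussian cylinder of radius 2.66 cm and length L (r < R).
λ_enc = ∫₀^r ρ(r')·2πr' dr' = (2πρ₀/R)·r^3/3 = -5.86×10^-6 C/m.
Applying ∮E·dA = Q_enc/ε₀ with the end caps contributing no flux:
E = 2k|λ_enc|/r = 2(8.99×10^9)(5.86×10^-6)/(0.0266) = 3.96×10^6 N/C.

3.96×10^6 N/C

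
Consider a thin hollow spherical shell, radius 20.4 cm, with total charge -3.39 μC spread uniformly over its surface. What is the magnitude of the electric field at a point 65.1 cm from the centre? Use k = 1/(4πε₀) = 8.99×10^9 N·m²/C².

E ≈ 7.19×10^4 V/m

By spherical symmetry E is radial; choose a Gaussian sphere of radius r = 65.1 cm (r > 20.4 cm).
The entire shell is enclosed: Q_enc = -3.39×10^-6 C.
By Gauss's law, ∮E·dA = E·4πr² = Q_enc/ε₀.
E = k|Q_enc|/r² = (8.99×10^9)(3.39×10^-6)/(0.651)² = 7.19×10^4 N/C.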